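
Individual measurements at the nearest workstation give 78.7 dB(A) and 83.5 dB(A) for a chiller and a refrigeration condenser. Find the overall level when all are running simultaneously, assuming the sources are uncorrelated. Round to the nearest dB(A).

Incoherent sources combine by intensity addition: L_total = 10·log₁₀(Σ 10^(L_i/10)).
Σ 10^(L/10) = 10^(78.7/10) + 10^(83.5/10) = 2.980e+08.
L_total = 10·log₁₀(2.980e+08) = 84.74 dB(A).

85 dB(A)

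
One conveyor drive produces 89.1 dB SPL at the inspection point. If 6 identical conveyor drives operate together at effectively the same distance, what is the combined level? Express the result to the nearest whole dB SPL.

With 6 equal, uncorrelated contributions the intensity is 6× that of one unit, giving a rise of 10·log₁₀ 6.
L_total = 89.1 + 10·log₁₀(6) = 89.1 + 7.782 = 96.88 dB SPL.

97 dB SPL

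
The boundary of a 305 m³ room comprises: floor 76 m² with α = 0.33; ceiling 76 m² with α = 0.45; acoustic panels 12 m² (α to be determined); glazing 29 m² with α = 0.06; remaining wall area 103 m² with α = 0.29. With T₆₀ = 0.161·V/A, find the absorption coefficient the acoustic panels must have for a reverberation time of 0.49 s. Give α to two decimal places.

0.78

Required total absorption A = 0.161·305/0.49 = 100.21 m².
Absorption from the other surfaces = 76·0.33 + 76·0.45 + 29·0.06 + 103·0.29 = 90.89 m², so the acoustic panels must supply 9.32 m² over 12 m².
α = 9.32/12 = 0.777.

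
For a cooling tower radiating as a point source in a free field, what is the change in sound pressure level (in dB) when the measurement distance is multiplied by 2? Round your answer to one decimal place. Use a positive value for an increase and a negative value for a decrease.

A point source loses 6 dB per doubling of distance; generally ΔL = −20·log₁₀(r₂/r₁).
ΔL = −20·log₁₀(2) = -6.02 dB.

-6.0 dB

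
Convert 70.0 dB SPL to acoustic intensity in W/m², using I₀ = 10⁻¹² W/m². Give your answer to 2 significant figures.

1.0e-05 W/m²

I/I₀ = 10^(70.0/10) = 1e+07, so I = 1e+07 × 10⁻¹² W/m².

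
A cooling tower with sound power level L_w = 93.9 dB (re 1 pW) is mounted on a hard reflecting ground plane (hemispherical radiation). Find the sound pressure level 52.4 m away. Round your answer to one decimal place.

51.5 dB

The power spreads over a hemisphere of area 2π·r², so L_p = L_w − 10·log₁₀(2π·r²).
2π·r² = 1.725e+04 m², 10·log₁₀ of that is 42.368 dB.
L_p = 93.9 − 42.368 = 51.53 dB.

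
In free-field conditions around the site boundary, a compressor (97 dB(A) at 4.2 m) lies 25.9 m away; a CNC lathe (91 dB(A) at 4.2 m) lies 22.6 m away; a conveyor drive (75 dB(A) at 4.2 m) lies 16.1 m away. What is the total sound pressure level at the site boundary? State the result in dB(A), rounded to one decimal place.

Apply inverse-square spreading to bring every level to the receiver, then sum 10^(L/10).
compressor: 97 − 20·log₁₀(25.9/4.2) = 97 − 15.80 = 81.20 dB(A).
CNC lathe: 91 − 20·log₁₀(22.6/4.2) = 91 − 14.62 = 76.38 dB(A).
conveyor drive: 75 − 20·log₁₀(16.1/4.2) = 75 − 11.67 = 63.33 dB(A).
Σ 10^(L/10) = 1.774e+08 → L_total = 10·log₁₀(1.774e+08) = 82.49 dB(A).

82.5 dB(A)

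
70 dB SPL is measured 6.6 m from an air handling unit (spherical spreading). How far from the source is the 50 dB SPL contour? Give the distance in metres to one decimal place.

The 20.0 dB drop corresponds to a distance ratio of 10^(20.0/20) for a point source.
r₂ = 6.6·10^((70−50)/20) = 6.6·10^(20.0/20) = 66.00 m.

66.0 m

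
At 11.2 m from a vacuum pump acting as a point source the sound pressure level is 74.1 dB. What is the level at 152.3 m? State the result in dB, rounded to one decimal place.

51.4 dB

For a point source, L₂ = L₁ − 20·log₁₀(r₂/r₁).
L₂ = 74.1 − 20·log₁₀(152.3/11.2) = 74.1 − 22.670 = 51.43 dB.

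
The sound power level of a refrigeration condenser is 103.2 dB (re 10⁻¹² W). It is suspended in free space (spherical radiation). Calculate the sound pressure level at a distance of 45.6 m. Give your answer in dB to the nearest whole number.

L_p = L_w − 10·log₁₀(4π·r²) with r = 45.6 m.
4π·r² = 2.613e+04 m², 10·log₁₀ of that is 44.171 dB.
L_p = 103.2 − 44.171 = 59.03 dB.

59 dB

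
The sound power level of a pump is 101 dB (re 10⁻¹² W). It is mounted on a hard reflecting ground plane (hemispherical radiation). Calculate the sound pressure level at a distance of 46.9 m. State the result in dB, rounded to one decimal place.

Free-field hemispherical radiation: L_p = L_w − 10·log₁₀(2π·r²), r = 46.9 m.
2π·r² = 1.382e+04 m², 10·log₁₀ of that is 41.405 dB.
L_p = 101 − 41.405 = 59.59 dB.

59.6 dB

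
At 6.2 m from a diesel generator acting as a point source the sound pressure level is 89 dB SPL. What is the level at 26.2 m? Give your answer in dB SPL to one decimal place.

Spherical spreading from a point source gives a 20·log₁₀(r₂/r₁) drop.
L₂ = 89 − 20·log₁₀(26.2/6.2) = 89 − 12.518 = 76.48 dB SPL.

76.5 dB SPL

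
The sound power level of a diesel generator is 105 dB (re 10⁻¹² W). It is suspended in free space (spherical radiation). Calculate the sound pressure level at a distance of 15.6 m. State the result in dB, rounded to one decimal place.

The power spreads over a sphere of area 4π·r², so L_p = L_w − 10·log₁₀(4π·r²).
4π·r² = 3058 m², 10·log₁₀ of that is 34.855 dB.
L_p = 105 − 34.855 = 70.15 dB.

70.1 dB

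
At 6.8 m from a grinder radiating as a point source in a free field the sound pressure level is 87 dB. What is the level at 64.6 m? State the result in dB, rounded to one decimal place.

Spherical spreading from a point source gives a 20·log₁₀(r₂/r₁) drop.
L₂ = 87 − 20·log₁₀(64.6/6.8) = 87 − 19.554 = 67.45 dB.

67.4 dB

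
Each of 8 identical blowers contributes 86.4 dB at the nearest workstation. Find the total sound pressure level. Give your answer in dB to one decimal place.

95.4 dB

With 8 equal, uncorrelated contributions the intensity is 8× that of one unit, giving a rise of 10·log₁₀ 8.
L_total = 86.4 + 10·log₁₀(8) = 86.4 + 9.031 = 95.43 dB.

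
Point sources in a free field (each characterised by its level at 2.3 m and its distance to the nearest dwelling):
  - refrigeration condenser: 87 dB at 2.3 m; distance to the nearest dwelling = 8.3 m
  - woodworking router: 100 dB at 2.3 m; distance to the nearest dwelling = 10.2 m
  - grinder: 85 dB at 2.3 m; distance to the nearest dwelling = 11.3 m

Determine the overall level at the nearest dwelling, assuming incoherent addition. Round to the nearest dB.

Propagate each source to the receiver with L = L_ref − 20·log₁₀(r/r_ref), then add intensities.
refrigeration condenser: 87 − 20·log₁₀(8.3/2.3) = 87 − 11.15 = 75.85 dB.
woodworking router: 100 − 20·log₁₀(10.2/2.3) = 100 − 12.94 = 87.06 dB.
grinder: 85 − 20·log₁₀(11.3/2.3) = 85 − 13.83 = 71.17 dB.
Σ 10^(L/10) = 5.600e+08 → L_total = 10·log₁₀(5.600e+08) = 87.48 dB.

87 dB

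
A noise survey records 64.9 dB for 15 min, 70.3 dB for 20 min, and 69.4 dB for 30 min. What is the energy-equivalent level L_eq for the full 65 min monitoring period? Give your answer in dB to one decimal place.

The energy average is taken in the linear domain: L_eq = 10·log₁₀[(Σ tᵢ·10^(Lᵢ/10))/T], T = 65 min.
Σ tᵢ·10^(Lᵢ/10) = 15·10^(64.9/10) + 20·10^(70.3/10) + 30·10^(69.4/10) = 5.219e+08.
L_eq = 10·log₁₀(5.219e+08/65) = 69.05 dB.

69.0 dB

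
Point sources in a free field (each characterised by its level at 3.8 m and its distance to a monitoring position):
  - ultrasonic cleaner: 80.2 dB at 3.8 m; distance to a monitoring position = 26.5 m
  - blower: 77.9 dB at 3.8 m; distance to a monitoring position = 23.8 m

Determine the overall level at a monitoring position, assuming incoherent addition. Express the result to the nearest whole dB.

Apply inverse-square spreading to bring every level to the receiver, then sum 10^(L/10).
ultrasonic cleaner: 80.2 − 20·log₁₀(26.5/3.8) = 80.2 − 16.87 = 63.33 dB.
blower: 77.9 − 20·log₁₀(23.8/3.8) = 77.9 − 15.94 = 61.96 dB.
Σ 10^(L/10) = 3.725e+06 → L_total = 10·log₁₀(3.725e+06) = 65.71 dB.

66 dB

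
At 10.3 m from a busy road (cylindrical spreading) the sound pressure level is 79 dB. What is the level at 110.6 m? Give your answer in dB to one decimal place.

68.7 dB

For a line source, L₂ = L₁ − 10·log₁₀(r₂/r₁).
L₂ = 79 − 10·log₁₀(110.6/10.3) = 79 − 10.309 = 68.69 dB.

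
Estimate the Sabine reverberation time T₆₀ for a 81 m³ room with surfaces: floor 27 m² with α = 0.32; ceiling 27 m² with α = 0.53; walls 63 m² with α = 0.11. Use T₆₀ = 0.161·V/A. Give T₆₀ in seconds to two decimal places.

0.44 s

A = Σ Sᵢαᵢ = 27·0.32 + 27·0.53 + 63·0.11 = 29.88 m².
T₆₀ = 0.161·V/A = 0.161·81/29.88 = 0.436 s.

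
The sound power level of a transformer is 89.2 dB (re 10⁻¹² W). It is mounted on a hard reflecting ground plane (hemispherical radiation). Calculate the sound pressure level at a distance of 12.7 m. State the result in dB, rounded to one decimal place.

59.1 dB

The power spreads over a hemisphere of area 2π·r², so L_p = L_w − 10·log₁₀(2π·r²).
2π·r² = 1013 m², 10·log₁₀ of that is 30.058 dB.
L_p = 89.2 − 30.058 = 59.14 dB.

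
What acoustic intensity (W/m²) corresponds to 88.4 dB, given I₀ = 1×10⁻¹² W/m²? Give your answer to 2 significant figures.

0.00069 W/m²

L = 10·log₁₀(I/I₀) ⇒ I = I₀·10^(L/10) = 10⁻¹² × 10^8.84.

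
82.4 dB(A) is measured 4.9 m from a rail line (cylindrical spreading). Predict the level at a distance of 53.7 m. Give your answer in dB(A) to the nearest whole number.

72 dB(A)

Cylindrical spreading from a line source gives a 10·log₁₀(r₂/r₁) drop.
L₂ = 82.4 − 10·log₁₀(53.7/4.9) = 82.4 − 10.398 = 72.00 dB(A).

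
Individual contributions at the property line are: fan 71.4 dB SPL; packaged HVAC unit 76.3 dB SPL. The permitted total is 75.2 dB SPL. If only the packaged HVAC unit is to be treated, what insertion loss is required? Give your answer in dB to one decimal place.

3.4 dB

The untreated sources together contribute 10^(71.4/10) = 1.380e+07, i.e. 71.40 dB SPL.
To meet 75.2 dB SPL overall, the treated packaged HVAC unit may contribute at most 10^(75.2/10) − 1.380e+07 = 1.931e+07, i.e. 72.86 dB SPL.
So the packaged HVAC unit must be reduced from 76.3 to 72.86 dB SPL: IL = 3.44 dB.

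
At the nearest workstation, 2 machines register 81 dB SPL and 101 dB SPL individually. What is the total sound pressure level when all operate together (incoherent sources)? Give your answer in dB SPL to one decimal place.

For uncorrelated sources the intensities add, so convert each level to linear form, sum, and take 10·log₁₀ of the total.
Σ 10^(L/10) = 10^(81/10) + 10^(101/10) = 1.272e+10.
L_total = 10·log₁₀(1.272e+10) = 101.04 dB SPL.

101.0 dB SPL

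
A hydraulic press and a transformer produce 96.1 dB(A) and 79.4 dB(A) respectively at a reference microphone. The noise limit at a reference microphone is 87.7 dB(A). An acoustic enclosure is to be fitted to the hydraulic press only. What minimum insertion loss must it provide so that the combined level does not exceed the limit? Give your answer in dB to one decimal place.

Fixed contribution from the other source: Σ 10^(L/10) = 10^(79.4/10) = 8.710e+07 (79.40 dB(A)).
To meet 87.7 dB(A) overall, the treated hydraulic press may contribute at most 10^(87.7/10) − 8.710e+07 = 5.017e+08, i.e. 87.00 dB(A).
Required insertion loss = 96.1 − 87.00 = 9.10 dB.

9.1 dB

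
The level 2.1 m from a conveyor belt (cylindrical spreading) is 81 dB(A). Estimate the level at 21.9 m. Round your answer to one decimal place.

70.8 dB(A)

For a line source, L₂ = L₁ − 10·log₁₀(r₂/r₁).
L₂ = 81 − 10·log₁₀(21.9/2.1) = 81 − 10.182 = 70.82 dB(A).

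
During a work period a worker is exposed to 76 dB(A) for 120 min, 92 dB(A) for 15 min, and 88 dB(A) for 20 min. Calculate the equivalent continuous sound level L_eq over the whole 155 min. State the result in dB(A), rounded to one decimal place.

The energy average is taken in the linear domain: L_eq = 10·log₁₀[(Σ tᵢ·10^(Lᵢ/10))/T], T = 155 min.
Σ tᵢ·10^(Lᵢ/10) = 120·10^(76/10) + 15·10^(92/10) + 20·10^(88/10) = 4.117e+10.
L_eq = 10·log₁₀(4.117e+10/155) = 84.24 dB(A).

84.2 dB(A)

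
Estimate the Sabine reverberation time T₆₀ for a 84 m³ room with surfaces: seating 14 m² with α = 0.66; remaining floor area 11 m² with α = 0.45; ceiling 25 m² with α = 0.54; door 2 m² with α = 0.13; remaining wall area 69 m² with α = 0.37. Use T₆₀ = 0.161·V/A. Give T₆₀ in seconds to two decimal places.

Summing Sᵢαᵢ: 14·0.66 + 11·0.45 + 25·0.54 + 2·0.13 + 69·0.37 = 53.48 m².
T₆₀ = 0.161·V/A = 0.161·84/53.48 = 0.253 s.

0.25 s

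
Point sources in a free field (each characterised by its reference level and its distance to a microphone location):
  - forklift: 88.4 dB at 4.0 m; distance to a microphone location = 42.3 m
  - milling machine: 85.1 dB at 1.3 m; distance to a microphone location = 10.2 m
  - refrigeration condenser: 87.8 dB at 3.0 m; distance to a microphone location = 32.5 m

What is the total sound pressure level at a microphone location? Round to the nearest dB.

First find each source's level at the receiver (point-source: −20·log₁₀(r/r_ref)), then combine on an intensity basis.
forklift: 88.4 − 20·log₁₀(42.3/4.0) = 88.4 − 20.49 = 67.91 dB.
milling machine: 85.1 − 20·log₁₀(10.2/1.3) = 85.1 − 17.89 = 67.21 dB.
refrigeration condenser: 87.8 − 20·log₁₀(32.5/3.0) = 87.8 − 20.70 = 67.10 dB.
Σ 10^(L/10) = 1.658e+07 → L_total = 10·log₁₀(1.658e+07) = 72.20 dB.

72 dB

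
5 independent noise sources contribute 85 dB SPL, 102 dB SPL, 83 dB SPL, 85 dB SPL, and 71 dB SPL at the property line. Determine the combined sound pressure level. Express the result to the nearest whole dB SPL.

102 dB SPL

Incoherent sources combine by intensity addition: L_total = 10·log₁₀(Σ 10^(L_i/10)).
Σ 10^(L/10) = 10^(85/10) + 10^(102/10) + 10^(83/10) + 10^(85/10) + 10^(71/10) = 1.669e+10.
L_total = 10·log₁₀(1.669e+10) = 102.23 dB SPL.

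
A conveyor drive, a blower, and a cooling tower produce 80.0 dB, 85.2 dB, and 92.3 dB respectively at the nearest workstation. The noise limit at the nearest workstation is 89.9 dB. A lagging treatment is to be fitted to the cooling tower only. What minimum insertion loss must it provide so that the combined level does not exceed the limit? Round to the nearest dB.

Fixed contribution from the other sources: Σ 10^(L/10) = 10^(80.0/10) + 10^(85.2/10) = 4.311e+08 (86.35 dB).
The limit corresponds to 10^(89.9/10) = 9.772e+08; subtracting the fixed part leaves 5.461e+08 for the cooling tower, i.e. 87.37 dB.
So the cooling tower must be reduced from 92.3 to 87.37 dB: IL = 4.93 dB.

5 dB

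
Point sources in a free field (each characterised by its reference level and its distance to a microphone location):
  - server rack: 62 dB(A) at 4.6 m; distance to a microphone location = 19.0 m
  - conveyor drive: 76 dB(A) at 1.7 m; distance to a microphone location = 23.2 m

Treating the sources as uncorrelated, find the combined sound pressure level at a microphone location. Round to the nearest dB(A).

First find each source's level at the receiver (point-source: −20·log₁₀(r/r_ref)), then combine on an intensity basis.
server rack: 62 − 20·log₁₀(19.0/4.6) = 62 − 12.32 = 49.68 dB(A).
conveyor drive: 76 − 20·log₁₀(23.2/1.7) = 76 − 22.70 = 53.30 dB(A).
Σ 10^(L/10) = 3.067e+05 → L_total = 10·log₁₀(3.067e+05) = 54.87 dB(A).

55 dB(A)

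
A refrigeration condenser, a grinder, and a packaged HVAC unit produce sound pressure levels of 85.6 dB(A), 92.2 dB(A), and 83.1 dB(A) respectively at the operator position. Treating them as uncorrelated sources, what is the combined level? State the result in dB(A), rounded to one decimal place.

Incoherent sources combine by intensity addition: L_total = 10·log₁₀(Σ 10^(L_i/10)).
Σ 10^(L/10) = 10^(85.6/10) + 10^(92.2/10) + 10^(83.1/10) = 2.227e+09.
L_total = 10·log₁₀(2.227e+09) = 93.48 dB(A).

93.5 dB(A)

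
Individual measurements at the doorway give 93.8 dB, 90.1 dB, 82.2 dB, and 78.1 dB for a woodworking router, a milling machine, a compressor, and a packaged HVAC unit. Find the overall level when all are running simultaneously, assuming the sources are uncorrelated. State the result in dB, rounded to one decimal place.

For uncorrelated sources the intensities add, so convert each level to linear form, sum, and take 10·log₁₀ of the total.
Σ 10^(L/10) = 10^(93.8/10) + 10^(90.1/10) + 10^(82.2/10) + 10^(78.1/10) = 3.653e+09.
L_total = 10·log₁₀(3.653e+09) = 95.63 dB.

95.6 dB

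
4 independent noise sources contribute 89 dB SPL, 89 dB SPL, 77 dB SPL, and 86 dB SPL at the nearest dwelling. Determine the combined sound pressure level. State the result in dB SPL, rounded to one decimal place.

93.1 dB SPL

Incoherent sources combine by intensity addition: L_total = 10·log₁₀(Σ 10^(L_i/10)).
Σ 10^(L/10) = 10^(89/10) + 10^(89/10) + 10^(77/10) + 10^(86/10) = 2.037e+09.
L_total = 10·log₁₀(2.037e+09) = 93.09 dB SPL.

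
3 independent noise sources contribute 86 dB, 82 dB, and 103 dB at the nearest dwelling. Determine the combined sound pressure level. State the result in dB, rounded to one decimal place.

For uncorrelated sources the intensities add, so convert each level to linear form, sum, and take 10·log₁₀ of the total.
Σ 10^(L/10) = 10^(86/10) + 10^(82/10) + 10^(103/10) = 2.051e+10.
L_total = 10·log₁₀(2.051e+10) = 103.12 dB.

103.1 dB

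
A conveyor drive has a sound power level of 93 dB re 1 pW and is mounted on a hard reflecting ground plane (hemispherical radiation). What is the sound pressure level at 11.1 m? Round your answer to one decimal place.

64.1 dB

Free-field hemispherical radiation: L_p = L_w − 10·log₁₀(2π·r²), r = 11.1 m.
2π·r² = 774.2 m², 10·log₁₀ of that is 28.888 dB.
L_p = 93 − 28.888 = 64.11 dB.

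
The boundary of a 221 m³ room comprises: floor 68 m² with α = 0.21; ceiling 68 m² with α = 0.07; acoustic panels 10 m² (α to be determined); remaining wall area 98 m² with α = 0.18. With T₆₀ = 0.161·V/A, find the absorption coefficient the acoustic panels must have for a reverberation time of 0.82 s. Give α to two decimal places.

From T₆₀ = 0.161·V/A, the target T₆₀ = 0.82 s needs A = 0.161·221/0.82 = 43.39 m².
Absorption from the other surfaces = 68·0.21 + 68·0.07 + 98·0.18 = 36.68 m², so the acoustic panels must supply 6.71 m² over 10 m².
α = 6.71/10 = 0.671.

0.67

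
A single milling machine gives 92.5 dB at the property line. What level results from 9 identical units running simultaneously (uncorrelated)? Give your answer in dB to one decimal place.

L_total = L₁ + 10·log₁₀ N for N identical incoherent sources.
L_total = 92.5 + 10·log₁₀(9) = 92.5 + 9.542 = 102.04 dB.

102.0 dB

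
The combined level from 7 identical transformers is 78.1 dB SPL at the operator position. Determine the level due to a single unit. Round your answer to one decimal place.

69.6 dB SPL

7 equal contributions raise the level by 10·log₁₀ 7 = 8.451 dB, so each unit alone gives 78.1 − 8.451.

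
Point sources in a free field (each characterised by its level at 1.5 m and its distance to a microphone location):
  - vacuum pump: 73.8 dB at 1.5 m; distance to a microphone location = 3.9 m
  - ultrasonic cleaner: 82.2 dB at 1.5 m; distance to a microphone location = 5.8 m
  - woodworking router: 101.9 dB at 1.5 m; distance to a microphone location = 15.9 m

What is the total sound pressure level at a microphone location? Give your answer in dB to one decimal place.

81.8 dB

Propagate each source to the receiver with L = L_ref − 20·log₁₀(r/r_ref), then add intensities.
vacuum pump: 73.8 − 20·log₁₀(3.9/1.5) = 73.8 − 8.30 = 65.50 dB.
ultrasonic cleaner: 82.2 − 20·log₁₀(5.8/1.5) = 82.2 − 11.75 = 70.45 dB.
woodworking router: 101.9 − 20·log₁₀(15.9/1.5) = 101.9 − 20.51 = 81.39 dB.
Σ 10^(L/10) = 1.525e+08 → L_total = 10·log₁₀(1.525e+08) = 81.83 dB.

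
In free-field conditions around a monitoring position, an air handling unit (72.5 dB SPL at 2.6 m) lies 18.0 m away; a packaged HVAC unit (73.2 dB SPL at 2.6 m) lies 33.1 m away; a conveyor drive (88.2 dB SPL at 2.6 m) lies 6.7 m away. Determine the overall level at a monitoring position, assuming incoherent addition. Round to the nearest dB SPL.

First find each source's level at the receiver (point-source: −20·log₁₀(r/r_ref)), then combine on an intensity basis.
air handling unit: 72.5 − 20·log₁₀(18.0/2.6) = 72.5 − 16.81 = 55.69 dB SPL.
packaged HVAC unit: 73.2 − 20·log₁₀(33.1/2.6) = 73.2 − 22.10 = 51.10 dB SPL.
conveyor drive: 88.2 − 20·log₁₀(6.7/2.6) = 88.2 − 8.22 = 79.98 dB SPL.
Σ 10^(L/10) = 9.999e+07 → L_total = 10·log₁₀(9.999e+07) = 80.00 dB SPL.

80 dB SPL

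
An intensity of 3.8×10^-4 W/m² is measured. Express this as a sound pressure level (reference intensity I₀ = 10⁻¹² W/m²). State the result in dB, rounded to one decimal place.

I/I₀ = 3.8×10^-4/10⁻¹² = 3.8×10^8, and L = 10·log₁₀(I/I₀).
L = 10·(0.5798 + 8) = 85.80 dB.

85.8 dB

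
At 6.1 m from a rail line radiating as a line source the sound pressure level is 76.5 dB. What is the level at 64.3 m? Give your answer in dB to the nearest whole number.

66 dB

Line-source attenuation: ΔL = 10·log₁₀(r₂/r₁) = 10·log₁₀(64.3/6.1) = 10.229 dB.
L₂ = 76.5 − 10·log₁₀(64.3/6.1) = 76.5 − 10.229 = 66.27 dB.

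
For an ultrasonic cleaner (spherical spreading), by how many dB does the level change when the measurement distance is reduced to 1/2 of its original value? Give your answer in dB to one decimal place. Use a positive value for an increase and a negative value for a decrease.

+6.0 dB

With spherical spreading the level changes by −20·log₁₀(r₂/r₁).
ΔL = −20·log₁₀(0.5) = +6.02 dB.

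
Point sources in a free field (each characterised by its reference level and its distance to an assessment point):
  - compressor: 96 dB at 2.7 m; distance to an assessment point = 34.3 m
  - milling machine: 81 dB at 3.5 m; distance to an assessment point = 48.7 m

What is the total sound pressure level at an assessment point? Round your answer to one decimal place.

74.0 dB

Propagate each source to the receiver with L = L_ref − 20·log₁₀(r/r_ref), then add intensities.
compressor: 96 − 20·log₁₀(34.3/2.7) = 96 − 22.08 = 73.92 dB.
milling machine: 81 − 20·log₁₀(48.7/3.5) = 81 − 22.87 = 58.13 dB.
Σ 10^(L/10) = 2.532e+07 → L_total = 10·log₁₀(2.532e+07) = 74.03 dB.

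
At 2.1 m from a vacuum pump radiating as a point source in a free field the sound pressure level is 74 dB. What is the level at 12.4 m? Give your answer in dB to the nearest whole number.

59 dB

Spherical spreading from a point source gives a 20·log₁₀(r₂/r₁) drop.
L₂ = 74 − 20·log₁₀(12.4/2.1) = 74 − 15.424 = 58.58 dB.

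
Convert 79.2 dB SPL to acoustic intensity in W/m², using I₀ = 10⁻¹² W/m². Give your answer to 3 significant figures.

I/I₀ = 10^(79.2/10) = 8.318e+07, so I = 8.318e+07 × 10⁻¹² W/m².

8.32e-05 W/m²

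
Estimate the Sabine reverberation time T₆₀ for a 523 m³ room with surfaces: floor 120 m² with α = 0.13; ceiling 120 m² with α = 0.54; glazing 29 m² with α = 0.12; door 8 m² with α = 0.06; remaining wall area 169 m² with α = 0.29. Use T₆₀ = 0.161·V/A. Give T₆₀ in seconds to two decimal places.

A = Σ Sᵢαᵢ = 120·0.13 + 120·0.54 + 29·0.12 + 8·0.06 + 169·0.29 = 133.37 m².
T₆₀ = 0.161·V/A = 0.161·523/133.37 = 0.631 s.

0.63 s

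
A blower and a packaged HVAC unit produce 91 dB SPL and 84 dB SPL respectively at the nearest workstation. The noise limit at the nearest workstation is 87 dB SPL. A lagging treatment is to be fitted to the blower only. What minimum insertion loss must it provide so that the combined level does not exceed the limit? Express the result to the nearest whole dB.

The untreated sources together contribute 10^(84/10) = 2.512e+08, i.e. 84.00 dB SPL.
The limit corresponds to 10^(87/10) = 5.012e+08; subtracting the fixed part leaves 2.500e+08 for the blower, i.e. 83.98 dB SPL.
Required insertion loss = 91 − 83.98 = 7.02 dB.

7 dB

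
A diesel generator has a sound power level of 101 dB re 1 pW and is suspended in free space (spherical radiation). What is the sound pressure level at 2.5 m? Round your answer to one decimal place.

L_p = L_w − 10·log₁₀(4π·r²) with r = 2.5 m.
4π·r² = 78.54 m², 10·log₁₀ of that is 18.951 dB.
L_p = 101 − 18.951 = 82.05 dB.

82.0 dB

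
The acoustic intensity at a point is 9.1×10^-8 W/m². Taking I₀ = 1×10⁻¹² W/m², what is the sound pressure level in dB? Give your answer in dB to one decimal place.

49.6 dB

Dividing by I₀ shifts the exponent by 12: I/I₀ = 9.1×10^4.
L = 10·(0.9590 + 4) = 49.59 dB.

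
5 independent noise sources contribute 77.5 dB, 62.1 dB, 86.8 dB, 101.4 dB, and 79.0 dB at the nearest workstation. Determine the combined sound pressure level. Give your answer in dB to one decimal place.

Incoherent sources combine by intensity addition: L_total = 10·log₁₀(Σ 10^(L_i/10)).
Σ 10^(L/10) = 10^(77.5/10) + 10^(62.1/10) + 10^(86.8/10) + 10^(101.4/10) + 10^(79.0/10) = 1.442e+10.
L_total = 10·log₁₀(1.442e+10) = 101.59 dB.

101.6 dB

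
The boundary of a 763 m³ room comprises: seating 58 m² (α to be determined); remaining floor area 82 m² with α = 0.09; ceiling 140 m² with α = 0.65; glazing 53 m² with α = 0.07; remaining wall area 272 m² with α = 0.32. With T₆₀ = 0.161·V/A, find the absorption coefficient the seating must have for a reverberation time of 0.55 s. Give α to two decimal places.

A = 0.161·V/T₆₀ = 0.161·763/0.55 = 223.35 m² sabins.
Absorption from the other surfaces = 82·0.09 + 140·0.65 + 53·0.07 + 272·0.32 = 189.13 m², so the seating must supply 34.22 m² over 58 m².
α = 34.22/58 = 0.590.

0.59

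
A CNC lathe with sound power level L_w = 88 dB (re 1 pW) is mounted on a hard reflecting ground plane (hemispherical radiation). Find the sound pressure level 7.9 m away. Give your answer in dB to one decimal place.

62.1 dB

The power spreads over a hemisphere of area 2π·r², so L_p = L_w − 10·log₁₀(2π·r²).
2π·r² = 392.1 m², 10·log₁₀ of that is 25.934 dB.
L_p = 88 − 25.934 = 62.07 dB.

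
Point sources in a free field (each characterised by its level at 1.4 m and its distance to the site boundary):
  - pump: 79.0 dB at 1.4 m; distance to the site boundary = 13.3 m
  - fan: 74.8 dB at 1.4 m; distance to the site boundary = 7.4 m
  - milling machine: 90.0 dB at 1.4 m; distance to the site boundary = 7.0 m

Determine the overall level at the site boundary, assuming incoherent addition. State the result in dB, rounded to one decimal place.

First find each source's level at the receiver (point-source: −20·log₁₀(r/r_ref)), then combine on an intensity basis.
pump: 79.0 − 20·log₁₀(13.3/1.4) = 79.0 − 19.55 = 59.45 dB.
fan: 74.8 − 20·log₁₀(7.4/1.4) = 74.8 − 14.46 = 60.34 dB.
milling machine: 90.0 − 20·log₁₀(7.0/1.4) = 90.0 − 13.98 = 76.02 dB.
Σ 10^(L/10) = 4.196e+07 → L_total = 10·log₁₀(4.196e+07) = 76.23 dB.

76.2 dB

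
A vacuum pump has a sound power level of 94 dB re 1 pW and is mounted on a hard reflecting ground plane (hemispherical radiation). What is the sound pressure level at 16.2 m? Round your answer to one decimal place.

Free-field hemispherical radiation: L_p = L_w − 10·log₁₀(2π·r²), r = 16.2 m.
2π·r² = 1649 m², 10·log₁₀ of that is 32.172 dB.
L_p = 94 − 32.172 = 61.83 dB.

61.8 dB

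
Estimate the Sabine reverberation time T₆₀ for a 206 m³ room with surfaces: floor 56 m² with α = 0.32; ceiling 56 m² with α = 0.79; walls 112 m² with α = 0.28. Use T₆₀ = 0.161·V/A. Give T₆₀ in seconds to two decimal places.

A = Σ Sᵢαᵢ = 56·0.32 + 56·0.79 + 112·0.28 = 93.52 m².
T₆₀ = 0.161 × 206 / 93.52 = 0.355 s.

0.35 s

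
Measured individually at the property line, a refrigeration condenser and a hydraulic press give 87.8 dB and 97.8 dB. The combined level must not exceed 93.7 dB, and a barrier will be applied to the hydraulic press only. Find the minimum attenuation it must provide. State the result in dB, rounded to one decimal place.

5.4 dB

The untreated sources together contribute 10^(87.8/10) = 6.026e+08, i.e. 87.80 dB.
To meet 93.7 dB overall, the treated hydraulic press may contribute at most 10^(93.7/10) − 6.026e+08 = 1.742e+09, i.e. 92.41 dB.
Required insertion loss = 97.8 − 92.41 = 5.39 dB.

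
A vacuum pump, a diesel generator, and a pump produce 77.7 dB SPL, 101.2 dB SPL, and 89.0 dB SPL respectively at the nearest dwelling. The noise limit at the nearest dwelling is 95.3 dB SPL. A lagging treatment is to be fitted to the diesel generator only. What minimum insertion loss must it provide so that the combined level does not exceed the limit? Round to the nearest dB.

7 dB

Everything except the diesel generator sums to 10^(77.7/10) + 10^(89.0/10) = 8.532e+08 in linear terms, 89.31 dB SPL.
To meet 95.3 dB SPL overall, the treated diesel generator may contribute at most 10^(95.3/10) − 8.532e+08 = 2.535e+09, i.e. 94.04 dB SPL.
So the diesel generator must be reduced from 101.2 to 94.04 dB SPL: IL = 7.16 dB.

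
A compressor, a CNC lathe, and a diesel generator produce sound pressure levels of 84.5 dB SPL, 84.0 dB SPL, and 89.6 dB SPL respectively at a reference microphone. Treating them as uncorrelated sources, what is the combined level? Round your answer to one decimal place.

91.6 dB SPL

For uncorrelated sources the intensities add, so convert each level to linear form, sum, and take 10·log₁₀ of the total.
Σ 10^(L/10) = 10^(84.5/10) + 10^(84.0/10) + 10^(89.6/10) = 1.445e+09.
L_total = 10·log₁₀(1.445e+09) = 91.60 dB SPL.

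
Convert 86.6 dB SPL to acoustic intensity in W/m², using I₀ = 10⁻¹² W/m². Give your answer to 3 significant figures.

I/I₀ = 10^(86.6/10) = 4.571e+08, so I = 4.571e+08 × 10⁻¹² W/m².

0.000457 W/m²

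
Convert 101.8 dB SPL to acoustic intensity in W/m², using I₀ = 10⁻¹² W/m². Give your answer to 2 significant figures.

L = 10·log₁₀(I/I₀) ⇒ I = I₀·10^(L/10) = 10⁻¹² × 10^10.18.

0.015 W/m²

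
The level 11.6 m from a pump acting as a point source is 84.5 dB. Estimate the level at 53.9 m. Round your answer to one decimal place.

71.2 dB

Point-source attenuation: ΔL = 20·log₁₀(r₂/r₁) = 20·log₁₀(53.9/11.6) = 13.343 dB.
L₂ = 84.5 − 20·log₁₀(53.9/11.6) = 84.5 − 13.343 = 71.16 dB.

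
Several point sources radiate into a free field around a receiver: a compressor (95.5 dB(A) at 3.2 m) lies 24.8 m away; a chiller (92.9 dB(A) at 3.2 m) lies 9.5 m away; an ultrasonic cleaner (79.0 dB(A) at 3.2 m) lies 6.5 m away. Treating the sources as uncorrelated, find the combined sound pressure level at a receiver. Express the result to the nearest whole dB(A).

85 dB(A)

First find each source's level at the receiver (point-source: −20·log₁₀(r/r_ref)), then combine on an intensity basis.
compressor: 95.5 − 20·log₁₀(24.8/3.2) = 95.5 − 17.79 = 77.71 dB(A).
chiller: 92.9 − 20·log₁₀(9.5/3.2) = 92.9 − 9.45 = 83.45 dB(A).
ultrasonic cleaner: 79.0 − 20·log₁₀(6.5/3.2) = 79.0 − 6.16 = 72.84 dB(A).
Σ 10^(L/10) = 2.996e+08 → L_total = 10·log₁₀(2.996e+08) = 84.76 dB(A).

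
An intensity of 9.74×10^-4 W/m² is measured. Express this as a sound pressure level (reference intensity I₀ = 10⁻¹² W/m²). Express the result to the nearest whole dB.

90 dB

L = 10·log₁₀(I/I₀) = 10·log₁₀(9.74×10^-4/10⁻¹²) = 10·log₁₀(9.74×10^8).
L = 10·(0.9886 + 8) = 89.89 dB.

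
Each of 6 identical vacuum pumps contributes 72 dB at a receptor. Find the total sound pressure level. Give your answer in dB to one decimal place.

79.8 dB

N identical incoherent sources raise the level by 10·log₁₀ N.
L_total = 72 + 10·log₁₀(6) = 72 + 7.782 = 79.78 dB.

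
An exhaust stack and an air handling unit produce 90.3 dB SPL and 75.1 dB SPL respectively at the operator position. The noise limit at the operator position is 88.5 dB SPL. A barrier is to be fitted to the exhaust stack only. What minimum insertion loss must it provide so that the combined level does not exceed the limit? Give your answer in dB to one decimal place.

The untreated sources together contribute 10^(75.1/10) = 3.236e+07, i.e. 75.10 dB SPL.
The limit corresponds to 10^(88.5/10) = 7.079e+08; subtracting the fixed part leaves 6.756e+08 for the exhaust stack, i.e. 88.30 dB SPL.
Required insertion loss = 90.3 − 88.30 = 2.00 dB.

2.0 dB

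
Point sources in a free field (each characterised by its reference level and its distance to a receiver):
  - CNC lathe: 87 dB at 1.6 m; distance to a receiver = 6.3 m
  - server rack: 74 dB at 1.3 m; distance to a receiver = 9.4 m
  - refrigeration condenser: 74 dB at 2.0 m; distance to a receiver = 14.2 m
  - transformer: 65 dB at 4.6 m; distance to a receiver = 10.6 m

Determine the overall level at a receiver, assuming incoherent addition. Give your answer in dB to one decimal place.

75.3 dB

Propagate each source to the receiver with L = L_ref − 20·log₁₀(r/r_ref), then add intensities.
CNC lathe: 87 − 20·log₁₀(6.3/1.6) = 87 − 11.90 = 75.10 dB.
server rack: 74 − 20·log₁₀(9.4/1.3) = 74 − 17.18 = 56.82 dB.
refrigeration condenser: 74 − 20·log₁₀(14.2/2.0) = 74 − 17.03 = 56.97 dB.
transformer: 65 − 20·log₁₀(10.6/4.6) = 65 − 7.25 = 57.75 dB.
Σ 10^(L/10) = 3.390e+07 → L_total = 10·log₁₀(3.390e+07) = 75.30 dB.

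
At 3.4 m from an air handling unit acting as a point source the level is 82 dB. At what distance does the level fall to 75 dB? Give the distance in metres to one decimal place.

The 7.0 dB drop corresponds to a distance ratio of 10^(7.0/20) for a point source.
r₂ = 3.4·10^((82−75)/20) = 3.4·10^(7.0/20) = 7.61 m.

7.6 m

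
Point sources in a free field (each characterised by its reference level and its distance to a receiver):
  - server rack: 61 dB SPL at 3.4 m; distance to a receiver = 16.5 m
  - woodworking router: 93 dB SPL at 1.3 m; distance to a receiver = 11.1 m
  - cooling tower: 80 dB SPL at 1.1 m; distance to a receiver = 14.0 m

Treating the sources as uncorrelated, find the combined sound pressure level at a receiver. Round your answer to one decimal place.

74.5 dB SPL

Apply inverse-square spreading to bring every level to the receiver, then sum 10^(L/10).
server rack: 61 − 20·log₁₀(16.5/3.4) = 61 − 13.72 = 47.28 dB SPL.
woodworking router: 93 − 20·log₁₀(11.1/1.3) = 93 − 18.63 = 74.37 dB SPL.
cooling tower: 80 − 20·log₁₀(14.0/1.1) = 80 − 22.09 = 57.91 dB SPL.
Σ 10^(L/10) = 2.804e+07 → L_total = 10·log₁₀(2.804e+07) = 74.48 dB SPL.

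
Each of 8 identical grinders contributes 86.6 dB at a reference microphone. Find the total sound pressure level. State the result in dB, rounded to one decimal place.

N identical incoherent sources raise the level by 10·log₁₀ N.
L_total = 86.6 + 10·log₁₀(8) = 86.6 + 9.031 = 95.63 dB.

95.6 dB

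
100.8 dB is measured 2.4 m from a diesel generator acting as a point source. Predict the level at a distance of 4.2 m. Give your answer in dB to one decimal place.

Spherical spreading from a point source gives a 20·log₁₀(r₂/r₁) drop.
L₂ = 100.8 − 20·log₁₀(4.2/2.4) = 100.8 − 4.861 = 95.94 dB.

95.9 dB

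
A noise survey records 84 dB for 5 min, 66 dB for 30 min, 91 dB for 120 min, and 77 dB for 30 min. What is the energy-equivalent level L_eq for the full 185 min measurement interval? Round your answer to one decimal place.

Weight each interval's intensity by its duration and average over T = 185 min:
Σ tᵢ·10^(Lᵢ/10) = 5·10^(84/10) + 30·10^(66/10) + 120·10^(91/10) + 30·10^(77/10) = 1.539e+11.
L_eq = 10·log₁₀(1.539e+11/185) = 89.20 dB.

89.2 dB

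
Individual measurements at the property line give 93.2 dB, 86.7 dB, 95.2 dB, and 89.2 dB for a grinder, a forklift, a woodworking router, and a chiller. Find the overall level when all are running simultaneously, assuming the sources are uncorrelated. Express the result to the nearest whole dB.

98 dB

For uncorrelated sources the intensities add, so convert each level to linear form, sum, and take 10·log₁₀ of the total.
Σ 10^(L/10) = 10^(93.2/10) + 10^(86.7/10) + 10^(95.2/10) + 10^(89.2/10) = 6.700e+09.
L_total = 10·log₁₀(6.700e+09) = 98.26 dB.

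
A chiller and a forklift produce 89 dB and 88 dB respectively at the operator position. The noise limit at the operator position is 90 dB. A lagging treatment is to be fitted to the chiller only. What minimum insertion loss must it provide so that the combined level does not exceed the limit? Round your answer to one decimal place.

3.3 dB

The untreated sources together contribute 10^(88/10) = 6.310e+08, i.e. 88.00 dB.
To meet 90 dB overall, the treated chiller may contribute at most 10^(90/10) − 6.310e+08 = 3.690e+08, i.e. 85.67 dB.
So the chiller must be reduced from 89 to 85.67 dB: IL = 3.33 dB.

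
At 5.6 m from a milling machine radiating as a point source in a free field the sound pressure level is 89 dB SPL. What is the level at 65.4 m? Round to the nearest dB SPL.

68 dB SPL

Point-source attenuation: ΔL = 20·log₁₀(r₂/r₁) = 20·log₁₀(65.4/5.6) = 21.348 dB.
L₂ = 89 − 20·log₁₀(65.4/5.6) = 89 − 21.348 = 67.65 dB SPL.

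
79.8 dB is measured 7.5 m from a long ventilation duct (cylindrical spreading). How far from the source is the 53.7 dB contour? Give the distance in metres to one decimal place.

For a line source L₁ − L₂ = 10·log₁₀(r₂/r₁), so r₂ = r₁·10^((L₁−L₂)/10).
r₂ = 7.5·10^((79.8−53.7)/10) = 7.5·10^(26.1/10) = 3055.35 m.

3055.4 m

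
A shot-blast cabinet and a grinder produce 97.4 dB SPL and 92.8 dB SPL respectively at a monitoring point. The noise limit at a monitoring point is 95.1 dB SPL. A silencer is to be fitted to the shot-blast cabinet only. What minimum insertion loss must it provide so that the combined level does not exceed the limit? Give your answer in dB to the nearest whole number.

6 dB

The untreated sources together contribute 10^(92.8/10) = 1.905e+09, i.e. 92.80 dB SPL.
The limit corresponds to 10^(95.1/10) = 3.236e+09; subtracting the fixed part leaves 1.330e+09 for the shot-blast cabinet, i.e. 91.24 dB SPL.
Required insertion loss = 97.4 − 91.24 = 6.16 dB.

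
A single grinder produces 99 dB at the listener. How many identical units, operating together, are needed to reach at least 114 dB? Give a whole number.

32

The shortfall is 114 − 99 = 15.0 dB, and N units add 10·log₁₀ N, so need 10·log₁₀ N ≥ 15.0.
N ≥ 10^(15.0/10) = 31.623, so N = 32.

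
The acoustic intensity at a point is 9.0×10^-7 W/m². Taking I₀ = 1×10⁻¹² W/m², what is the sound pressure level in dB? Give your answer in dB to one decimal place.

Dividing by I₀ shifts the exponent by 12: I/I₀ = 9.0×10^5.
L = 10·(0.9542 + 5) = 59.54 dB.

59.5 dB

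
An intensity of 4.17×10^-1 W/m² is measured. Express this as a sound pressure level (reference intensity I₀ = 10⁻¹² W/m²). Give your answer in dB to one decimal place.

L = 10·log₁₀(I/I₀) = 10·log₁₀(4.17×10^-1/10⁻¹²) = 10·log₁₀(4.17×10^11).
L = 10·(0.6201 + 11) = 116.20 dB.

116.2 dB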